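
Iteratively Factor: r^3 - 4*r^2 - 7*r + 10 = (r + 2)*(r^2 - 6*r + 5) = (r - 5)*(r + 2)*(r - 1)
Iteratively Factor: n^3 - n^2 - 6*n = (n)*(n^2 - n - 6) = n*(n + 2)*(n - 3)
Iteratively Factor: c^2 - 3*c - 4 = (c + 1)*(c - 4)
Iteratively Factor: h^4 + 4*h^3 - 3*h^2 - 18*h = (h + 3)*(h^3 + h^2 - 6*h) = (h - 2)*(h + 3)*(h^2 + 3*h) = (h - 2)*(h + 3)^2*(h)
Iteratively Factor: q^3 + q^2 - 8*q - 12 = (q - 3)*(q^2 + 4*q + 4) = (q - 3)*(q + 2)*(q + 2)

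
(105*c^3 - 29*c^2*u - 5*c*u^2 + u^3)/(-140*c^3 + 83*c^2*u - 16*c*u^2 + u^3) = (-15*c^2 + 2*c*u + u^2)/(20*c^2 - 9*c*u + u^2)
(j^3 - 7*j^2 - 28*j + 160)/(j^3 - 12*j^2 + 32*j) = (j + 5)/j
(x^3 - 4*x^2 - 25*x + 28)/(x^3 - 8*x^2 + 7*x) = (x + 4)/x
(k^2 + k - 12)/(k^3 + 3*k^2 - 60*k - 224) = (k - 3)/(k^2 - k - 56)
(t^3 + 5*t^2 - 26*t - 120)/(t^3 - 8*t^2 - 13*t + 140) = (t + 6)/(t - 7)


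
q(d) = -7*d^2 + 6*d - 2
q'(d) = 6 - 14*d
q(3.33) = -59.64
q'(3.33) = -40.62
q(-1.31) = -21.87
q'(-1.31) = 24.34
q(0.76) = -1.48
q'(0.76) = -4.64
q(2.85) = -41.76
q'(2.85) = -33.90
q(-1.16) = -18.38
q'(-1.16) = 22.24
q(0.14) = -1.30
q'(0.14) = 4.04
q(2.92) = -44.16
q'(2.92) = -34.88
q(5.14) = -156.10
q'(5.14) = -65.96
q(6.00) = -218.00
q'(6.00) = -78.00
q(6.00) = -218.00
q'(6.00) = -78.00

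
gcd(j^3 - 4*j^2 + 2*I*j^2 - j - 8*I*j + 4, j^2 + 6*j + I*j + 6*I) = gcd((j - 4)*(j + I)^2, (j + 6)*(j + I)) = j + I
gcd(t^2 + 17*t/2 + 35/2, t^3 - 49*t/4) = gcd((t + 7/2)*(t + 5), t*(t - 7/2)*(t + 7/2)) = t + 7/2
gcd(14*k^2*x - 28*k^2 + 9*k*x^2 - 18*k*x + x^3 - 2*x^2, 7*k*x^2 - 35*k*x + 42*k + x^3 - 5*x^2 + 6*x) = 7*k*x - 14*k + x^2 - 2*x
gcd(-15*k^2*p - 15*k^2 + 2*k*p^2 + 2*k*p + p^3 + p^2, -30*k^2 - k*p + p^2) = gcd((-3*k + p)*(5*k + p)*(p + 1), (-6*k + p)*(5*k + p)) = 5*k + p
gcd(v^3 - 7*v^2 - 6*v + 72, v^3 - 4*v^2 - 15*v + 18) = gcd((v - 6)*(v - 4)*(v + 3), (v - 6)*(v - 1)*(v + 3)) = v^2 - 3*v - 18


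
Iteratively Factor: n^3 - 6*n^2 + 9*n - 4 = (n - 1)*(n^2 - 5*n + 4) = (n - 1)^2*(n - 4)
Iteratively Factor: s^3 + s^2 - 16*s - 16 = (s - 4)*(s^2 + 5*s + 4) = (s - 4)*(s + 4)*(s + 1)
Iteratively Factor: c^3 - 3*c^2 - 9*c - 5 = (c + 1)*(c^2 - 4*c - 5) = (c - 5)*(c + 1)*(c + 1)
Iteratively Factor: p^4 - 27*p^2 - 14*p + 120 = (p + 3)*(p^3 - 3*p^2 - 18*p + 40) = (p - 2)*(p + 3)*(p^2 - p - 20) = (p - 5)*(p - 2)*(p + 3)*(p + 4)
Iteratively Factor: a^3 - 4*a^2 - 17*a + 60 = (a - 3)*(a^2 - a - 20) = (a - 3)*(a + 4)*(a - 5)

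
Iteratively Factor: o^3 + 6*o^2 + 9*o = (o + 3)*(o^2 + 3*o) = o*(o + 3)*(o + 3)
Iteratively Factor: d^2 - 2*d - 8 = (d + 2)*(d - 4)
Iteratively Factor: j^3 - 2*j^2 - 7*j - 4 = (j + 1)*(j^2 - 3*j - 4) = (j - 4)*(j + 1)*(j + 1)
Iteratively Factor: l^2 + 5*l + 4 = (l + 4)*(l + 1)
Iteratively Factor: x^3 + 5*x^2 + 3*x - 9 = (x - 1)*(x^2 + 6*x + 9) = (x - 1)*(x + 3)*(x + 3)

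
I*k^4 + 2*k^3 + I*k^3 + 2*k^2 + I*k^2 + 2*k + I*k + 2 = (k + 1)*(k - 2*I)*(k + I)*(I*k + 1)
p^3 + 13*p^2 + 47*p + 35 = (p + 1)*(p + 5)*(p + 7)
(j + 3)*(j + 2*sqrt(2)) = j^2 + 2*sqrt(2)*j + 3*j + 6*sqrt(2)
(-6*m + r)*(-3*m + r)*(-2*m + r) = -36*m^3 + 36*m^2*r - 11*m*r^2 + r^3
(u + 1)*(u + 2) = u^2 + 3*u + 2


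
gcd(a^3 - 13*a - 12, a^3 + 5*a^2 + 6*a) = a + 3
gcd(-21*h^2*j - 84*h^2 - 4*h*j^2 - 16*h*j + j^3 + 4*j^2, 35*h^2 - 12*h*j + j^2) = 7*h - j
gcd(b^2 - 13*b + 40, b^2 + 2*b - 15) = 1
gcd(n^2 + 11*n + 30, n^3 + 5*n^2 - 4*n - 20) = n + 5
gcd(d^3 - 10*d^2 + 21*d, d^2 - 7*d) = d^2 - 7*d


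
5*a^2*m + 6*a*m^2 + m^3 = m*(a + m)*(5*a + m)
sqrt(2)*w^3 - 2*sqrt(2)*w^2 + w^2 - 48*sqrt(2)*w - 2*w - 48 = (w - 8)*(w + 6)*(sqrt(2)*w + 1)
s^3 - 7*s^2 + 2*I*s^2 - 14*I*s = s*(s - 7)*(s + 2*I)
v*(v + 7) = v^2 + 7*v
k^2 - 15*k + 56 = (k - 8)*(k - 7)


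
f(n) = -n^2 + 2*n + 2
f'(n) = 2 - 2*n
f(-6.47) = -52.80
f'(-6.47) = 14.94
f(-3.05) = -13.40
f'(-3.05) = 8.10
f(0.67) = 2.89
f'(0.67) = 0.66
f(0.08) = 2.15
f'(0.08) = 1.84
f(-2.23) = -7.43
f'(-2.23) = 6.46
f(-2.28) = -7.76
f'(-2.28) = 6.56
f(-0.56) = 0.57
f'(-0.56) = 3.12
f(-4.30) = -25.09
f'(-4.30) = 10.60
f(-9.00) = -97.00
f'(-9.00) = 20.00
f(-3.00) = -13.00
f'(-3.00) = 8.00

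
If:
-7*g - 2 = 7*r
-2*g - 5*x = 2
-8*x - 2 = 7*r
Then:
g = -16/51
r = 10/357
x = -14/51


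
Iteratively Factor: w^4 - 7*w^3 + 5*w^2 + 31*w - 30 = (w - 5)*(w^3 - 2*w^2 - 5*w + 6) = (w - 5)*(w - 1)*(w^2 - w - 6) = (w - 5)*(w - 1)*(w + 2)*(w - 3)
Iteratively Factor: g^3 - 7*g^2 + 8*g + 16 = (g - 4)*(g^2 - 3*g - 4) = (g - 4)^2*(g + 1)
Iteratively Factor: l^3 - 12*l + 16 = (l - 2)*(l^2 + 2*l - 8) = (l - 2)*(l + 4)*(l - 2)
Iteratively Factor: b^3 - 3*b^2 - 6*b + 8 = (b - 1)*(b^2 - 2*b - 8) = (b - 1)*(b + 2)*(b - 4)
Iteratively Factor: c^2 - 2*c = (c)*(c - 2)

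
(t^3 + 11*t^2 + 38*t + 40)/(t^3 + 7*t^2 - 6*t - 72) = (t^2 + 7*t + 10)/(t^2 + 3*t - 18)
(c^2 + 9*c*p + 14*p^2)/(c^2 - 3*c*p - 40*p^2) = (-c^2 - 9*c*p - 14*p^2)/(-c^2 + 3*c*p + 40*p^2)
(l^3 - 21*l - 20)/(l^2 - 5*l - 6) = (l^2 - l - 20)/(l - 6)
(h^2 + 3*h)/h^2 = (h + 3)/h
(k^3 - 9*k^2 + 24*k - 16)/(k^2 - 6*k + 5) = (k^2 - 8*k + 16)/(k - 5)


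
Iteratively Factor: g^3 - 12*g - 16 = (g + 2)*(g^2 - 2*g - 8) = (g + 2)^2*(g - 4)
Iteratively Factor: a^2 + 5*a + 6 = (a + 3)*(a + 2)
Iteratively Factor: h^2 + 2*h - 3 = (h + 3)*(h - 1)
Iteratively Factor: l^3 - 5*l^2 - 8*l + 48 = (l - 4)*(l^2 - l - 12) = (l - 4)*(l + 3)*(l - 4)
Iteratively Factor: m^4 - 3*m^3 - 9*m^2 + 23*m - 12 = (m - 4)*(m^3 + m^2 - 5*m + 3) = (m - 4)*(m + 3)*(m^2 - 2*m + 1) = (m - 4)*(m - 1)*(m + 3)*(m - 1)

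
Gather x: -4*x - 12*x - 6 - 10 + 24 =8 - 16*x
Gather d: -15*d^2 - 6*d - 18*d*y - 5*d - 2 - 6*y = -15*d^2 + d*(-18*y - 11) - 6*y - 2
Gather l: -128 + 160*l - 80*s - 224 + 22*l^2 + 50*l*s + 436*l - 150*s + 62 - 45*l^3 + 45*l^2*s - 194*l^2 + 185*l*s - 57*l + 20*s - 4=-45*l^3 + l^2*(45*s - 172) + l*(235*s + 539) - 210*s - 294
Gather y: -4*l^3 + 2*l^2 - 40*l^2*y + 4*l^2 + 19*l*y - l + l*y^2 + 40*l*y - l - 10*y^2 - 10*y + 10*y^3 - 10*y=-4*l^3 + 6*l^2 - 2*l + 10*y^3 + y^2*(l - 10) + y*(-40*l^2 + 59*l - 20)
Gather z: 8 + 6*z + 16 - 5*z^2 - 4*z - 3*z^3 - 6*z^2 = -3*z^3 - 11*z^2 + 2*z + 24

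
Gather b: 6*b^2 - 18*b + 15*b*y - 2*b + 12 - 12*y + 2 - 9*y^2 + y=6*b^2 + b*(15*y - 20) - 9*y^2 - 11*y + 14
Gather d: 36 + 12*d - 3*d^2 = -3*d^2 + 12*d + 36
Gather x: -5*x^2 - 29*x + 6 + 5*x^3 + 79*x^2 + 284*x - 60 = 5*x^3 + 74*x^2 + 255*x - 54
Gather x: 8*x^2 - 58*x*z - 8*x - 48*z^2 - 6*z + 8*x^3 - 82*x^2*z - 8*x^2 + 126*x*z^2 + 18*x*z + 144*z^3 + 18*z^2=8*x^3 - 82*x^2*z + x*(126*z^2 - 40*z - 8) + 144*z^3 - 30*z^2 - 6*z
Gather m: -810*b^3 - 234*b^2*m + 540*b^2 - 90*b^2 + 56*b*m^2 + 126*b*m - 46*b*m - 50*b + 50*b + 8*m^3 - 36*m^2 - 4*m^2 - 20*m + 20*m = -810*b^3 + 450*b^2 + 8*m^3 + m^2*(56*b - 40) + m*(-234*b^2 + 80*b)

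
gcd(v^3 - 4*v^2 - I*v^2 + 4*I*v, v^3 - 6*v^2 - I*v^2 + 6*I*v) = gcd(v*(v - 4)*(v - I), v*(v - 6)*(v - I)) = v^2 - I*v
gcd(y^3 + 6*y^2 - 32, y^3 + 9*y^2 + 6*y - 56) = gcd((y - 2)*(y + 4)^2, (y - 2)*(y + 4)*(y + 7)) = y^2 + 2*y - 8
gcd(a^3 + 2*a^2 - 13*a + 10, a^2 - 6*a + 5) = a - 1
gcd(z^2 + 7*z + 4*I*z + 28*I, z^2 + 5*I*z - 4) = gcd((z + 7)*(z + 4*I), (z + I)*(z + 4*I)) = z + 4*I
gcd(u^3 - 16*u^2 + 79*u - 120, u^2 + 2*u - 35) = u - 5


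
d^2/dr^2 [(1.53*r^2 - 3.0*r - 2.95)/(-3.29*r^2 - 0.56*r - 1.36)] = (70.582344*r^3 + 232.661562*r^2 - 47.92872*r - 34.778096)/(35.611289*r^6 + 18.184488*r^5 + 47.25756*r^4 + 15.2096*r^3 + 19.53504*r^2 + 3.107328*r + 2.515456)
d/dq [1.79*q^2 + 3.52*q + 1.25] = 3.58*q + 3.52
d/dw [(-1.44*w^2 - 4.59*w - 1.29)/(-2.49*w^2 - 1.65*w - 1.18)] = (-9.0531*w^2 - 3.0258*w + 3.2877)/(6.2001*w^4 + 8.217*w^3 + 8.5989*w^2 + 3.894*w + 1.3924)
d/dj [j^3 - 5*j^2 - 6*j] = 3*j^2 - 10*j - 6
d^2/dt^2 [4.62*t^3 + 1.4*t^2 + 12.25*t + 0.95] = 27.72*t + 2.8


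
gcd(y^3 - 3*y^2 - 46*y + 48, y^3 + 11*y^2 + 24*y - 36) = y^2 + 5*y - 6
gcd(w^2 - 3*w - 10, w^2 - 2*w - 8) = w + 2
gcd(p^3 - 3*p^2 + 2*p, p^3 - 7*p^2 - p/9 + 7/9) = 1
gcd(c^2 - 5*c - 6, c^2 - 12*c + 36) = c - 6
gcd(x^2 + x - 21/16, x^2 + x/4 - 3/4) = x - 3/4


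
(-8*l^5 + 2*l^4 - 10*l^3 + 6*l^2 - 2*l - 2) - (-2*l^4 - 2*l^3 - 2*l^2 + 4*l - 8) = -8*l^5 + 4*l^4 - 8*l^3 + 8*l^2 - 6*l + 6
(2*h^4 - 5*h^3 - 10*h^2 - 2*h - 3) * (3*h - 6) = 6*h^5 - 27*h^4 + 54*h^2 + 3*h + 18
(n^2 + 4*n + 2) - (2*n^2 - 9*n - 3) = -n^2 + 13*n + 5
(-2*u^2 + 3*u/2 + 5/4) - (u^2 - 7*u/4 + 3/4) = -3*u^2 + 13*u/4 + 1/2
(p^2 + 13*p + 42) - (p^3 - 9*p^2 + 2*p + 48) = -p^3 + 10*p^2 + 11*p - 6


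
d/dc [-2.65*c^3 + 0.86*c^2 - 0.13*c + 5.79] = -7.95*c^2 + 1.72*c - 0.13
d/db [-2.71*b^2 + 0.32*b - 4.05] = 0.32 - 5.42*b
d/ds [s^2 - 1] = 2*s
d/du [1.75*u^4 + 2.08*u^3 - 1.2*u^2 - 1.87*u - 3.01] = 7.0*u^3 + 6.24*u^2 - 2.4*u - 1.87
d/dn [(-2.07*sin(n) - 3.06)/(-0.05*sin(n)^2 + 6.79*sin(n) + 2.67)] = (-0.1035*sin(n)^2 - 0.306000000000001*sin(n) + 15.2505)*cos(n)/(0.0025*sin(n)^4 - 0.679*sin(n)^3 + 45.8371*sin(n)^2 + 36.2586*sin(n) + 7.1289)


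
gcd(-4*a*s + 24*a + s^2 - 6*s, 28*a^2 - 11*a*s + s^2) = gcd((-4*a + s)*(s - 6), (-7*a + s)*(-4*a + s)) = -4*a + s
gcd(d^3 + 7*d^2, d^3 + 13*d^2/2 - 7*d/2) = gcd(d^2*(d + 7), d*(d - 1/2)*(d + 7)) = d^2 + 7*d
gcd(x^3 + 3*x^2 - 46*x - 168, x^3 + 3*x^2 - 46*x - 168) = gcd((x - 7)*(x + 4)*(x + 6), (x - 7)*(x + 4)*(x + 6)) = x^3 + 3*x^2 - 46*x - 168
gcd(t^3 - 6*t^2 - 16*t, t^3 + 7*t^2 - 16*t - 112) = 1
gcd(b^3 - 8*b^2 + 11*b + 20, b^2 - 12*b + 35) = b - 5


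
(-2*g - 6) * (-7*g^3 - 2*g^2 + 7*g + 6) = 14*g^4 + 46*g^3 - 2*g^2 - 54*g - 36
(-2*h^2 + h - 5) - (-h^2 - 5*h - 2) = -h^2 + 6*h - 3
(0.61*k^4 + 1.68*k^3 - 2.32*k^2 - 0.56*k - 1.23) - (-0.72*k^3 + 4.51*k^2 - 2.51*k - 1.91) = 0.61*k^4 + 2.4*k^3 - 6.83*k^2 + 1.95*k + 0.68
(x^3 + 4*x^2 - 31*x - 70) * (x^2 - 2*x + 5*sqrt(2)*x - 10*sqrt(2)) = x^5 + 2*x^4 + 5*sqrt(2)*x^4 - 39*x^3 + 10*sqrt(2)*x^3 - 195*sqrt(2)*x^2 - 8*x^2 - 40*sqrt(2)*x + 140*x + 700*sqrt(2)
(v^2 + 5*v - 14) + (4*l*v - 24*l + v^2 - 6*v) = 4*l*v - 24*l + 2*v^2 - v - 14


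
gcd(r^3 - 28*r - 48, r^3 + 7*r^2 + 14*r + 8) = r^2 + 6*r + 8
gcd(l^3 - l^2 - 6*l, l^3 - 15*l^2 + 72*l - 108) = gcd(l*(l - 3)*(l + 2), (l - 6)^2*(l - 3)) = l - 3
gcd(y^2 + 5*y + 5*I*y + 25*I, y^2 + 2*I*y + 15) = y + 5*I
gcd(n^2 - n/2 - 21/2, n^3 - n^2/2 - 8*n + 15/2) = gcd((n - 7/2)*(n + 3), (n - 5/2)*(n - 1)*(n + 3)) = n + 3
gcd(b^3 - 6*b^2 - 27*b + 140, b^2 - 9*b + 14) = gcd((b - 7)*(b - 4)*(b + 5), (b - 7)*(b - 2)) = b - 7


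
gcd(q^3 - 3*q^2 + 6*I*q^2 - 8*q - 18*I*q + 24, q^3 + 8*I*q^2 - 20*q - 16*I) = q^2 + 6*I*q - 8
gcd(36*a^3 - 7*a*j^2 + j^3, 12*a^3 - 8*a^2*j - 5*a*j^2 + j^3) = 12*a^2 + 4*a*j - j^2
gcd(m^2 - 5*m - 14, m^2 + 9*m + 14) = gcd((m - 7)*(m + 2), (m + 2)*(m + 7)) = m + 2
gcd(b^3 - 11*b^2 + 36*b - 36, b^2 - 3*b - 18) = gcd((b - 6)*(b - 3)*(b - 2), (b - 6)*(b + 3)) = b - 6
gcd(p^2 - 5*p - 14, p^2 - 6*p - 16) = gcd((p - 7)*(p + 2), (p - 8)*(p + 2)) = p + 2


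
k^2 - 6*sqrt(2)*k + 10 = (k - 5*sqrt(2))*(k - sqrt(2))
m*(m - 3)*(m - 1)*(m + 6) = m^4 + 2*m^3 - 21*m^2 + 18*m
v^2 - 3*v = v*(v - 3)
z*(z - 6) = z^2 - 6*z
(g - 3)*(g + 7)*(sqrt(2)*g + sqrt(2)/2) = sqrt(2)*g^3 + 9*sqrt(2)*g^2/2 - 19*sqrt(2)*g - 21*sqrt(2)/2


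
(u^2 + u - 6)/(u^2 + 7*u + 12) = (u - 2)/(u + 4)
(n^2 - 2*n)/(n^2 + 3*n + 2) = n*(n - 2)/(n^2 + 3*n + 2)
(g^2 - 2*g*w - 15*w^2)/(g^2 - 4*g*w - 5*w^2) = (g + 3*w)/(g + w)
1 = 1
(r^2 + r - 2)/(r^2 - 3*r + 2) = (r + 2)/(r - 2)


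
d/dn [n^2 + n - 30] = 2*n + 1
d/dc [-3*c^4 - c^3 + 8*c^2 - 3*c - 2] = -12*c^3 - 3*c^2 + 16*c - 3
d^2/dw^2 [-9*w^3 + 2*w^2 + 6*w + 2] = 4 - 54*w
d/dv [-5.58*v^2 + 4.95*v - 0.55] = 4.95 - 11.16*v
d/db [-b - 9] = -1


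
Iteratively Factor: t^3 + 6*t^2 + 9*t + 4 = (t + 1)*(t^2 + 5*t + 4) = (t + 1)^2*(t + 4)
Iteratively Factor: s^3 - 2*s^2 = (s)*(s^2 - 2*s) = s^2*(s - 2)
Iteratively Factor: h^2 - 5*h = (h)*(h - 5)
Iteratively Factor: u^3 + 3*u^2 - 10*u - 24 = (u - 3)*(u^2 + 6*u + 8) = (u - 3)*(u + 4)*(u + 2)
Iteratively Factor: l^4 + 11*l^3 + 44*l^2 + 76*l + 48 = (l + 4)*(l^3 + 7*l^2 + 16*l + 12) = (l + 2)*(l + 4)*(l^2 + 5*l + 6) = (l + 2)^2*(l + 4)*(l + 3)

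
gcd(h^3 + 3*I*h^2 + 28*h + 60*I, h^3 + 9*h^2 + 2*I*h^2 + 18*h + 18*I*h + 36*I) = h + 2*I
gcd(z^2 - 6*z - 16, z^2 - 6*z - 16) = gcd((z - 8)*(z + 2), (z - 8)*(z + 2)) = z^2 - 6*z - 16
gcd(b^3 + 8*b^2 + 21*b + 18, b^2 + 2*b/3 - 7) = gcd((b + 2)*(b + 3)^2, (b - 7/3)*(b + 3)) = b + 3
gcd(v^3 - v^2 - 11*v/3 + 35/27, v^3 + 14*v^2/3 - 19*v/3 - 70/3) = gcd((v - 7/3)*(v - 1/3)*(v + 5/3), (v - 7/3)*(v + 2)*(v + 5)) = v - 7/3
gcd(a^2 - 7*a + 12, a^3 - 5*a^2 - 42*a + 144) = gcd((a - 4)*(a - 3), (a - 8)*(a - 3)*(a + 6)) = a - 3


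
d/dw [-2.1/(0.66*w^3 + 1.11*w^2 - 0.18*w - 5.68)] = (4.158*w^2 + 4.662*w - 0.378)/(0.66*w^3 + 1.11*w^2 - 0.18*w - 5.68)^2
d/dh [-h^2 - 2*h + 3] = -2*h - 2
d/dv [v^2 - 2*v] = 2*v - 2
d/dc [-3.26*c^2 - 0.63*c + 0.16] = -6.52*c - 0.63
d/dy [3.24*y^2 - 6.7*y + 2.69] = 6.48*y - 6.7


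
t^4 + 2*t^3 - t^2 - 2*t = t*(t - 1)*(t + 1)*(t + 2)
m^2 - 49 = (m - 7)*(m + 7)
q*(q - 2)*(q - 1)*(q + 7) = q^4 + 4*q^3 - 19*q^2 + 14*q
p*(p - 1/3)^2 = p^3 - 2*p^2/3 + p/9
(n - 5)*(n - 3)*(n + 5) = n^3 - 3*n^2 - 25*n + 75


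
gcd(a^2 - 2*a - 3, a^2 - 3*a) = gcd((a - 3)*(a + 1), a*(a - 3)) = a - 3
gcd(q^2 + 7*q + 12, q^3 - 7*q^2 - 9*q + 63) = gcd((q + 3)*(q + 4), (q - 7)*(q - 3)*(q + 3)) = q + 3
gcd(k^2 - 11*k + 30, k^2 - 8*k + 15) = k - 5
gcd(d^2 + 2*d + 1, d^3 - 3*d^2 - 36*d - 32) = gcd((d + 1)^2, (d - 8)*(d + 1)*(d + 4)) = d + 1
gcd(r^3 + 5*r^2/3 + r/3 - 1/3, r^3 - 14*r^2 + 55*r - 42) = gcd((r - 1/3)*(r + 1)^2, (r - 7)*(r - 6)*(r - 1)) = 1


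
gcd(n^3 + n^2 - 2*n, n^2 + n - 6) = 1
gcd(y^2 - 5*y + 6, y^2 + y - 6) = y - 2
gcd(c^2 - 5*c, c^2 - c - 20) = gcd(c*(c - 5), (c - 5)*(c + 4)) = c - 5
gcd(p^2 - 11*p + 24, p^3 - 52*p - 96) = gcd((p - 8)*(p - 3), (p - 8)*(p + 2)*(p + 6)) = p - 8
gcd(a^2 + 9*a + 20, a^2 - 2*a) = 1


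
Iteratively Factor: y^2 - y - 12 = (y + 3)*(y - 4)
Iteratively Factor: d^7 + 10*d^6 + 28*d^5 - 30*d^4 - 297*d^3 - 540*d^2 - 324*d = (d - 3)*(d^6 + 13*d^5 + 67*d^4 + 171*d^3 + 216*d^2 + 108*d) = d*(d - 3)*(d^5 + 13*d^4 + 67*d^3 + 171*d^2 + 216*d + 108) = d*(d - 3)*(d + 2)*(d^4 + 11*d^3 + 45*d^2 + 81*d + 54) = d*(d - 3)*(d + 2)*(d + 3)*(d^3 + 8*d^2 + 21*d + 18) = d*(d - 3)*(d + 2)*(d + 3)^2*(d^2 + 5*d + 6) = d*(d - 3)*(d + 2)*(d + 3)^3*(d + 2)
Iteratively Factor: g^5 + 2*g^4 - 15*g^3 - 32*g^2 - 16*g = (g - 4)*(g^4 + 6*g^3 + 9*g^2 + 4*g) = g*(g - 4)*(g^3 + 6*g^2 + 9*g + 4) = g*(g - 4)*(g + 4)*(g^2 + 2*g + 1) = g*(g - 4)*(g + 1)*(g + 4)*(g + 1)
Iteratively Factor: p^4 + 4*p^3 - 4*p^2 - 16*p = (p)*(p^3 + 4*p^2 - 4*p - 16) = p*(p + 4)*(p^2 - 4) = p*(p - 2)*(p + 4)*(p + 2)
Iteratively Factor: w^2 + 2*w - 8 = (w - 2)*(w + 4)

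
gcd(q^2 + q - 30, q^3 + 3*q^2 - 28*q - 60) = q^2 + q - 30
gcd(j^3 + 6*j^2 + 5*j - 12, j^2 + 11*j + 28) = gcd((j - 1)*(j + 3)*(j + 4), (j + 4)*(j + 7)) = j + 4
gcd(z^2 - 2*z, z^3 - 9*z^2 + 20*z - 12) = z - 2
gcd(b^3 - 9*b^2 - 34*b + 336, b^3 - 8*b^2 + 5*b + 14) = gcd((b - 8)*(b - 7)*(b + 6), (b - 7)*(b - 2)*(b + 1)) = b - 7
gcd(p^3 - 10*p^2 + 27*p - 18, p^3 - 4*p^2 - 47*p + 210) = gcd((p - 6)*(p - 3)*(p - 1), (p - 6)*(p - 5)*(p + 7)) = p - 6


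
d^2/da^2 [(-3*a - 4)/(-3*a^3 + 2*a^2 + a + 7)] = 2*(-(3*a + 4)*(-9*a^2 + 4*a + 1)^2 + (-27*a^2 + 12*a - (3*a + 4)*(9*a - 2) + 3)*(-3*a^3 + 2*a^2 + a + 7))/(-3*a^3 + 2*a^2 + a + 7)^3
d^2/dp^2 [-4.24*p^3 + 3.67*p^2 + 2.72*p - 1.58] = 7.34 - 25.44*p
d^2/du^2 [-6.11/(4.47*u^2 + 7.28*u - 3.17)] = (244.166598*u^2 + 397.658352*u - 6.11*(8.94*u + 7.28)*(17.88*u + 14.56) - 173.156178)/(4.47*u^2 + 7.28*u - 3.17)^3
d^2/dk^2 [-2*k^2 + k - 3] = -4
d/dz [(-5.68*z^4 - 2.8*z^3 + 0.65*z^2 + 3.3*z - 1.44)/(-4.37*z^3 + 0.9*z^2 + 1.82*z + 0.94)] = (24.8216*z^6 - 10.224*z^5 - 30.6923*z^4 - 2.70679999999999*z^3 - 28.5614*z^2 + 3.814*z + 5.7228)/(19.0969*z^6 - 7.866*z^5 - 15.0968*z^4 - 4.9396*z^3 + 5.0044*z^2 + 3.4216*z + 0.8836)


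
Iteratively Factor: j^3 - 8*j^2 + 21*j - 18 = (j - 3)*(j^2 - 5*j + 6) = (j - 3)^2*(j - 2)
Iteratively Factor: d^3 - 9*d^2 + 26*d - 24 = (d - 4)*(d^2 - 5*d + 6) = (d - 4)*(d - 2)*(d - 3)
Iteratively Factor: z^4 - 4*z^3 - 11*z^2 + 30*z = (z - 5)*(z^3 + z^2 - 6*z) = (z - 5)*(z + 3)*(z^2 - 2*z) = (z - 5)*(z - 2)*(z + 3)*(z)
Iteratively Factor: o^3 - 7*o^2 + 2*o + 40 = (o - 5)*(o^2 - 2*o - 8) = (o - 5)*(o + 2)*(o - 4)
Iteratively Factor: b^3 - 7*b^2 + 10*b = (b - 2)*(b^2 - 5*b) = (b - 5)*(b - 2)*(b)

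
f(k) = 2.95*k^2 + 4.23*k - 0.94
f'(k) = 5.9*k + 4.23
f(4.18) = 68.28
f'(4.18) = 28.89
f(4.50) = 77.83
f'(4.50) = 30.78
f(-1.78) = 0.88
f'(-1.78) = -6.27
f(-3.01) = 13.05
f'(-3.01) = -13.53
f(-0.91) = -2.35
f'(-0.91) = -1.14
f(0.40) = 1.22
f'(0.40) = 6.59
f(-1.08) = -2.07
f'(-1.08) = -2.14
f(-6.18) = 85.59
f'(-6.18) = -32.23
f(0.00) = -0.94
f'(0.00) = 4.23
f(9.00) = 276.08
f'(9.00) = 57.33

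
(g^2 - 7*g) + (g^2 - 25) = 2*g^2 - 7*g - 25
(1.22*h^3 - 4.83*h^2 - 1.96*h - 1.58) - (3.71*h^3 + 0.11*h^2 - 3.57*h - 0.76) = -2.49*h^3 - 4.94*h^2 + 1.61*h - 0.82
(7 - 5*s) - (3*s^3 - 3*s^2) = -3*s^3 + 3*s^2 - 5*s + 7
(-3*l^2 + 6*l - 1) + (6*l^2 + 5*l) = 3*l^2 + 11*l - 1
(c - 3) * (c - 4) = c^2 - 7*c + 12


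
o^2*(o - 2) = o^3 - 2*o^2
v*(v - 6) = v^2 - 6*v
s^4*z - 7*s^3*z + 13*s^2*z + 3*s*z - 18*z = (s - 3)^2*(s - 2)*(s*z + z)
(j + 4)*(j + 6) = j^2 + 10*j + 24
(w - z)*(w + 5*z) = w^2 + 4*w*z - 5*z^2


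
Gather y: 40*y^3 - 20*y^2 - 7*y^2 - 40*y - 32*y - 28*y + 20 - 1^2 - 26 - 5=40*y^3 - 27*y^2 - 100*y - 12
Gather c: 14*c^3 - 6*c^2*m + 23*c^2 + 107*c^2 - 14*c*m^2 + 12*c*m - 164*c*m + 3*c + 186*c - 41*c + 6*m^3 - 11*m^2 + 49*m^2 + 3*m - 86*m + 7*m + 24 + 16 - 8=14*c^3 + c^2*(130 - 6*m) + c*(-14*m^2 - 152*m + 148) + 6*m^3 + 38*m^2 - 76*m + 32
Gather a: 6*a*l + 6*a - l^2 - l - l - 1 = a*(6*l + 6) - l^2 - 2*l - 1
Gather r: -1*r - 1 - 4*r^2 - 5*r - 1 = -4*r^2 - 6*r - 2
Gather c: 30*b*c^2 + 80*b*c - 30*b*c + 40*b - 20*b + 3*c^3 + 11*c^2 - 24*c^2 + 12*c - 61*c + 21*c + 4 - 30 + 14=20*b + 3*c^3 + c^2*(30*b - 13) + c*(50*b - 28) - 12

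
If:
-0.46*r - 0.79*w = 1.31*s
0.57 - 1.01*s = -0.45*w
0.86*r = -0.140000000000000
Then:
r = -0.16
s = 0.35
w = -0.48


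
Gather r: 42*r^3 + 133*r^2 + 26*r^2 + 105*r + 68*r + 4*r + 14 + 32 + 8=42*r^3 + 159*r^2 + 177*r + 54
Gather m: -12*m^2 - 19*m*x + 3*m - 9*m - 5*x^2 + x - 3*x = -12*m^2 + m*(-19*x - 6) - 5*x^2 - 2*x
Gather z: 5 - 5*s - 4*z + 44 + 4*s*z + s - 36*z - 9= -4*s + z*(4*s - 40) + 40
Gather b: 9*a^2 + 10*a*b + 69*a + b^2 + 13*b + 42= 9*a^2 + 69*a + b^2 + b*(10*a + 13) + 42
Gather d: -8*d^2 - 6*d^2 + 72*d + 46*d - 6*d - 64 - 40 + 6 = -14*d^2 + 112*d - 98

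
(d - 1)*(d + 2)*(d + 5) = d^3 + 6*d^2 + 3*d - 10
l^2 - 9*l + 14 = (l - 7)*(l - 2)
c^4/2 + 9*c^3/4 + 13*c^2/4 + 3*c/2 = c*(c/2 + 1/2)*(c + 3/2)*(c + 2)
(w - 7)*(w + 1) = w^2 - 6*w - 7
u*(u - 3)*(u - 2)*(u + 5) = u^4 - 19*u^2 + 30*u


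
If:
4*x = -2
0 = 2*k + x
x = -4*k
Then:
No Solution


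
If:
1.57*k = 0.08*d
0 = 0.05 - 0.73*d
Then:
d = 0.07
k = 0.00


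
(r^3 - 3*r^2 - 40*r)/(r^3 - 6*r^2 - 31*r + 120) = r/(r - 3)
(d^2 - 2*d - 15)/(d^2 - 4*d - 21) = (d - 5)/(d - 7)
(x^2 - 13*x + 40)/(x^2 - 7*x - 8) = (x - 5)/(x + 1)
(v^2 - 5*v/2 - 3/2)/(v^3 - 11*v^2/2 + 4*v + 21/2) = (2*v + 1)/(2*v^2 - 5*v - 7)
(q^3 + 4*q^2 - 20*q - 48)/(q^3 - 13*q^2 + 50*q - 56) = (q^2 + 8*q + 12)/(q^2 - 9*q + 14)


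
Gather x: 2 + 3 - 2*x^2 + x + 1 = -2*x^2 + x + 6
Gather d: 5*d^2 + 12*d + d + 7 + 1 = 5*d^2 + 13*d + 8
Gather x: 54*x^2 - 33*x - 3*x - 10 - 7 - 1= 54*x^2 - 36*x - 18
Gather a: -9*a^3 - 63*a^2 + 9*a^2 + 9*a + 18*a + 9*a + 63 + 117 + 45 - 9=-9*a^3 - 54*a^2 + 36*a + 216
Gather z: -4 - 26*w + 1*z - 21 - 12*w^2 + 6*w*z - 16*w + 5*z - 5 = -12*w^2 - 42*w + z*(6*w + 6) - 30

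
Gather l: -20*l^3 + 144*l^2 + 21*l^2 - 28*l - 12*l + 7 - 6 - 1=-20*l^3 + 165*l^2 - 40*l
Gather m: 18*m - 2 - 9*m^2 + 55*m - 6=-9*m^2 + 73*m - 8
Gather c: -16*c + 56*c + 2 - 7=40*c - 5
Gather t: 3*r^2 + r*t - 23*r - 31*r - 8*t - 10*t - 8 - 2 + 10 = 3*r^2 - 54*r + t*(r - 18)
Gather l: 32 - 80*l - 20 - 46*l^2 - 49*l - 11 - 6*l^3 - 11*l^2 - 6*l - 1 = -6*l^3 - 57*l^2 - 135*l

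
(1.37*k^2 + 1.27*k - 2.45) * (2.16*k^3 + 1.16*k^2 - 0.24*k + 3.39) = 2.9592*k^5 + 4.3324*k^4 - 4.1476*k^3 + 1.4975*k^2 + 4.8933*k - 8.3055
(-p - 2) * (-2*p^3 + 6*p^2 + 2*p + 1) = 2*p^4 - 2*p^3 - 14*p^2 - 5*p - 2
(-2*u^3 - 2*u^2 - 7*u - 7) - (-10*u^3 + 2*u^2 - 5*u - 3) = 8*u^3 - 4*u^2 - 2*u - 4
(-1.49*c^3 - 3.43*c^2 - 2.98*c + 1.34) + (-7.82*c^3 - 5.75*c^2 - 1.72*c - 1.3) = -9.31*c^3 - 9.18*c^2 - 4.7*c + 0.04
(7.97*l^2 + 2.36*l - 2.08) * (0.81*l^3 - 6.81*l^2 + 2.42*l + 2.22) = 6.4557*l^5 - 52.3641*l^4 + 1.531*l^3 + 37.5694*l^2 + 0.2056*l - 4.6176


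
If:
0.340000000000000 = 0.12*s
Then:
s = 2.83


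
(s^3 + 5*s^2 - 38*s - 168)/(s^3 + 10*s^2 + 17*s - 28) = (s - 6)/(s - 1)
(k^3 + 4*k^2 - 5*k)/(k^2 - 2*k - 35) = k*(k - 1)/(k - 7)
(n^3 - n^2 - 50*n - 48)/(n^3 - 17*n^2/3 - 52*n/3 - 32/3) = 3*(n + 6)/(3*n + 4)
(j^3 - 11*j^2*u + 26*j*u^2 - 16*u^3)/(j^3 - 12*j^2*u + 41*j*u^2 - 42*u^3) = (j^2 - 9*j*u + 8*u^2)/(j^2 - 10*j*u + 21*u^2)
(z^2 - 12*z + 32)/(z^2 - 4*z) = (z - 8)/z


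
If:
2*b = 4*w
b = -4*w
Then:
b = 0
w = 0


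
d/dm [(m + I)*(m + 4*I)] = 2*m + 5*I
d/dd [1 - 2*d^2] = -4*d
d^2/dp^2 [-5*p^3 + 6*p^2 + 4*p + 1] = 12 - 30*p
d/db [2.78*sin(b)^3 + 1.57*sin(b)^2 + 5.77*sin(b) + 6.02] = (8.34*sin(b)^2 + 3.14*sin(b) + 5.77)*cos(b)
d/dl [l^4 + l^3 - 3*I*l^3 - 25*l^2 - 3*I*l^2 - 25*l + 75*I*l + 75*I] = 4*l^3 + l^2*(3 - 9*I) + l*(-50 - 6*I) - 25 + 75*I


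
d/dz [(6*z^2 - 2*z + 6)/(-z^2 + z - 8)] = 2*(2*z^2 - 42*z + 5)/(z^4 - 2*z^3 + 17*z^2 - 16*z + 64)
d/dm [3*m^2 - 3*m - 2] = 6*m - 3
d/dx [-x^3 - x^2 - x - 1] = -3*x^2 - 2*x - 1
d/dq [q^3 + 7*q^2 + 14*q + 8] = 3*q^2 + 14*q + 14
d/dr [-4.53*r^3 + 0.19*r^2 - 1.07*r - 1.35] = -13.59*r^2 + 0.38*r - 1.07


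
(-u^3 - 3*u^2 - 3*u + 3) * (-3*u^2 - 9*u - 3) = 3*u^5 + 18*u^4 + 39*u^3 + 27*u^2 - 18*u - 9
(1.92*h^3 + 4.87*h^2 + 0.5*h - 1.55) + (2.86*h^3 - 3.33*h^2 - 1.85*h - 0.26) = 4.78*h^3 + 1.54*h^2 - 1.35*h - 1.81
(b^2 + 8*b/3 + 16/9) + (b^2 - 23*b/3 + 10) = 2*b^2 - 5*b + 106/9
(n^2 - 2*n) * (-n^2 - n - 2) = -n^4 + n^3 + 4*n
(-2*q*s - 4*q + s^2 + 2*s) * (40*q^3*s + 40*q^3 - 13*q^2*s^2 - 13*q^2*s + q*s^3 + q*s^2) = -80*q^4*s^2 - 240*q^4*s - 160*q^4 + 66*q^3*s^3 + 198*q^3*s^2 + 132*q^3*s - 15*q^2*s^4 - 45*q^2*s^3 - 30*q^2*s^2 + q*s^5 + 3*q*s^4 + 2*q*s^3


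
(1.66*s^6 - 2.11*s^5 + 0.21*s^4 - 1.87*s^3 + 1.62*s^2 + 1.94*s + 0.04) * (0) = 0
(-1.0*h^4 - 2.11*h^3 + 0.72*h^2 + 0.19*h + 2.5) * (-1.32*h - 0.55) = 1.32*h^5 + 3.3352*h^4 + 0.2101*h^3 - 0.6468*h^2 - 3.4045*h - 1.375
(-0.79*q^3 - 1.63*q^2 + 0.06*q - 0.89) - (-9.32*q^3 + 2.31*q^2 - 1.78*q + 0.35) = 8.53*q^3 - 3.94*q^2 + 1.84*q - 1.24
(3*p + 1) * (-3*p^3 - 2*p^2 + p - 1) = -9*p^4 - 9*p^3 + p^2 - 2*p - 1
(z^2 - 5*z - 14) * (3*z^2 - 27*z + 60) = 3*z^4 - 42*z^3 + 153*z^2 + 78*z - 840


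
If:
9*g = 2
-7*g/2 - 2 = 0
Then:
No Solution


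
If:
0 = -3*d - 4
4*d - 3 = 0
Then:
No Solution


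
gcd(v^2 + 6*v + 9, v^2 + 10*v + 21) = v + 3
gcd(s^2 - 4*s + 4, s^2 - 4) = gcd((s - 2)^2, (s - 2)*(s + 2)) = s - 2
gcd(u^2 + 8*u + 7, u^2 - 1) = u + 1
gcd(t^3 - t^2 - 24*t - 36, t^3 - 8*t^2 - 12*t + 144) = t - 6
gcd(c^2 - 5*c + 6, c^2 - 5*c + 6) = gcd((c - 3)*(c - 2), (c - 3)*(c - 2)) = c^2 - 5*c + 6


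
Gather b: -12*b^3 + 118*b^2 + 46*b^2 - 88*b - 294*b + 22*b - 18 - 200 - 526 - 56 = -12*b^3 + 164*b^2 - 360*b - 800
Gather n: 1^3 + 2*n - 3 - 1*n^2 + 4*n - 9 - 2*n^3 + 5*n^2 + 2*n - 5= -2*n^3 + 4*n^2 + 8*n - 16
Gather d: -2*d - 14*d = -16*d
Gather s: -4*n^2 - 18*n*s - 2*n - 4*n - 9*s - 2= -4*n^2 - 6*n + s*(-18*n - 9) - 2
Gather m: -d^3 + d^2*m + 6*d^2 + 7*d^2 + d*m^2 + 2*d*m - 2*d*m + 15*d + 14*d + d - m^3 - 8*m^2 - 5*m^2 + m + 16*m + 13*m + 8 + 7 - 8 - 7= -d^3 + 13*d^2 + 30*d - m^3 + m^2*(d - 13) + m*(d^2 + 30)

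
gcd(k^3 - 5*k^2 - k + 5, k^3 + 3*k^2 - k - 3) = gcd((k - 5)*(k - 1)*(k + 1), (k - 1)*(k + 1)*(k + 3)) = k^2 - 1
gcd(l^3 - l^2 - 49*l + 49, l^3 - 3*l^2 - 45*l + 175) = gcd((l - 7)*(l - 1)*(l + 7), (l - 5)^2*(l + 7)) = l + 7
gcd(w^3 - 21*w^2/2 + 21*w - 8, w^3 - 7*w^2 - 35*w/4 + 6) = w^2 - 17*w/2 + 4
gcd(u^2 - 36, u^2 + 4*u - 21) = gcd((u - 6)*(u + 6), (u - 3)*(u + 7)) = 1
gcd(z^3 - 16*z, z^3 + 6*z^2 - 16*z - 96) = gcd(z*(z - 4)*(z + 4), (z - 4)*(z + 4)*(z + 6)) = z^2 - 16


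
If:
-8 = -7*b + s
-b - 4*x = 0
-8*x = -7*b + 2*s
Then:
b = 16/5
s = 72/5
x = -4/5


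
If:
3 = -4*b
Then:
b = -3/4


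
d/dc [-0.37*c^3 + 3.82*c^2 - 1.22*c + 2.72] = -1.11*c^2 + 7.64*c - 1.22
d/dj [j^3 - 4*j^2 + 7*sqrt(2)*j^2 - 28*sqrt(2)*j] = 3*j^2 - 8*j + 14*sqrt(2)*j - 28*sqrt(2)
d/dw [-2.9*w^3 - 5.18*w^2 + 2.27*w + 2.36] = -8.7*w^2 - 10.36*w + 2.27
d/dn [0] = 0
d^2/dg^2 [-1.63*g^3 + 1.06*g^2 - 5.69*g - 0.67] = 2.12 - 9.78*g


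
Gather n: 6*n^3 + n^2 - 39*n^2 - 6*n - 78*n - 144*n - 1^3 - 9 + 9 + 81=6*n^3 - 38*n^2 - 228*n + 80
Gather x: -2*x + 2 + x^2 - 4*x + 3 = x^2 - 6*x + 5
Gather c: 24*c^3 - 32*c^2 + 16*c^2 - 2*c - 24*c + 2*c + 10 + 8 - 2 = 24*c^3 - 16*c^2 - 24*c + 16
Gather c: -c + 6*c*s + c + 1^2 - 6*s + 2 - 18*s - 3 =6*c*s - 24*s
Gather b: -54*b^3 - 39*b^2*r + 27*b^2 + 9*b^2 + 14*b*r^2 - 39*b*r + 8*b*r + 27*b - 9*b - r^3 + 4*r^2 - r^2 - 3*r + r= -54*b^3 + b^2*(36 - 39*r) + b*(14*r^2 - 31*r + 18) - r^3 + 3*r^2 - 2*r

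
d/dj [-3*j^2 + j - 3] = 1 - 6*j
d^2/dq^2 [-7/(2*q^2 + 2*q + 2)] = 7*(q^2 + q - (2*q + 1)^2 + 1)/(q^2 + q + 1)^3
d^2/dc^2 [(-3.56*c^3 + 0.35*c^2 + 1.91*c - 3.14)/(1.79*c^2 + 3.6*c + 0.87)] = (-1.4210854715202e-14*c^5 + 2.8421709430404e-14*c^4 - 73.4583620000001*c^3 - 130.535094*c^2 - 155.419002*c - 83.043366)/(5.735339*c^6 + 34.60428*c^5 + 77.957901*c^4 + 80.29368*c^3 + 37.890153*c^2 + 8.17452*c + 0.658503)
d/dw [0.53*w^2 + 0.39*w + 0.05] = 1.06*w + 0.39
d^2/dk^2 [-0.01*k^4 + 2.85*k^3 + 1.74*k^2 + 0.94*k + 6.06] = -0.12*k^2 + 17.1*k + 3.48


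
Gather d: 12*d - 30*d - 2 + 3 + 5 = 6 - 18*d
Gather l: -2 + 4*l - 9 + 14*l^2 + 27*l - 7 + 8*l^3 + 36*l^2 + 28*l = 8*l^3 + 50*l^2 + 59*l - 18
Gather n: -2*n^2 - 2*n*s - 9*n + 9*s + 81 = -2*n^2 + n*(-2*s - 9) + 9*s + 81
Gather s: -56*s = -56*s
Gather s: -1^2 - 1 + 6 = 4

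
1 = 1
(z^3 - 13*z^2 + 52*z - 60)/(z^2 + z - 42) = (z^2 - 7*z + 10)/(z + 7)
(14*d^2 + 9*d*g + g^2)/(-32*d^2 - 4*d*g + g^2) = (-14*d^2 - 9*d*g - g^2)/(32*d^2 + 4*d*g - g^2)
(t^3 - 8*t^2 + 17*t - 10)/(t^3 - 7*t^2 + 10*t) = (t - 1)/t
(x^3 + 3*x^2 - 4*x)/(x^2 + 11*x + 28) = x*(x - 1)/(x + 7)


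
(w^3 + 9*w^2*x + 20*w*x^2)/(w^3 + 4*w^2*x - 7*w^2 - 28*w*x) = (w + 5*x)/(w - 7)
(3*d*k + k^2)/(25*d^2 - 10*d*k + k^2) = k*(3*d + k)/(25*d^2 - 10*d*k + k^2)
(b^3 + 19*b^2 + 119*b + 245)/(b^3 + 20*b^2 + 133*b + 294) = (b + 5)/(b + 6)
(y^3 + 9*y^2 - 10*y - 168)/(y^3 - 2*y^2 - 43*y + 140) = (y + 6)/(y - 5)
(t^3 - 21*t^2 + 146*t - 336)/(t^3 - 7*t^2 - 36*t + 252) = (t - 8)/(t + 6)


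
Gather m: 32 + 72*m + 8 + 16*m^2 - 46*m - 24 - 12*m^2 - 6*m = 4*m^2 + 20*m + 16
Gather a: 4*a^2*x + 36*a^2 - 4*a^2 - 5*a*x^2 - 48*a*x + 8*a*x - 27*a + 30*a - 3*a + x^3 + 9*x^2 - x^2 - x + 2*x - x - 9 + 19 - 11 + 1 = a^2*(4*x + 32) + a*(-5*x^2 - 40*x) + x^3 + 8*x^2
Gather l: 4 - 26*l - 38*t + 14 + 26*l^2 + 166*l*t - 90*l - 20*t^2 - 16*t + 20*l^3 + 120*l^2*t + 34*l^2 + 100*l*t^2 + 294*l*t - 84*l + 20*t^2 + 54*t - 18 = 20*l^3 + l^2*(120*t + 60) + l*(100*t^2 + 460*t - 200)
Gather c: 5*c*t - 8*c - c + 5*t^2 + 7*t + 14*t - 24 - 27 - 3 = c*(5*t - 9) + 5*t^2 + 21*t - 54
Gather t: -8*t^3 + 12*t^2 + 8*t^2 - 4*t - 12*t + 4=-8*t^3 + 20*t^2 - 16*t + 4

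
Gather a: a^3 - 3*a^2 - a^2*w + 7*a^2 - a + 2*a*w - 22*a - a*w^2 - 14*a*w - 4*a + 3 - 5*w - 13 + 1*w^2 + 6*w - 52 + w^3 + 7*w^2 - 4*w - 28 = a^3 + a^2*(4 - w) + a*(-w^2 - 12*w - 27) + w^3 + 8*w^2 - 3*w - 90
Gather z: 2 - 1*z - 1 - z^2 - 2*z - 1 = -z^2 - 3*z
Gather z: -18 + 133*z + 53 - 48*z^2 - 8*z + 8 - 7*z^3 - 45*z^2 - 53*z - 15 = -7*z^3 - 93*z^2 + 72*z + 28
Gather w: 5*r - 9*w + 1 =5*r - 9*w + 1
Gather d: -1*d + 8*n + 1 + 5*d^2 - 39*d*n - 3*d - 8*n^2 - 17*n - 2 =5*d^2 + d*(-39*n - 4) - 8*n^2 - 9*n - 1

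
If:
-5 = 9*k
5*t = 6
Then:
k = -5/9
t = 6/5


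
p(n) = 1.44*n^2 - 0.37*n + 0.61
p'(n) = 2.88*n - 0.37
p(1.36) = 2.77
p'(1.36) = 3.55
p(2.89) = 11.57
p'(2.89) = 7.95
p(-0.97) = 2.32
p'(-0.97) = -3.16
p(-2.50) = 10.54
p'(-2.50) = -7.57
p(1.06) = 1.84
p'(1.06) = 2.68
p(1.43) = 3.03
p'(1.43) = 3.75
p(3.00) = 12.46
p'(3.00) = 8.27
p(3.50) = 16.96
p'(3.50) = 9.71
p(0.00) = 0.61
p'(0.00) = -0.37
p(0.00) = 0.61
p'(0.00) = -0.37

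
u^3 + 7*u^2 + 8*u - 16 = (u - 1)*(u + 4)^2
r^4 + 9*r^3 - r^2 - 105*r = r*(r - 3)*(r + 5)*(r + 7)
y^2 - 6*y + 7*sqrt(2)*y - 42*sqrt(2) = (y - 6)*(y + 7*sqrt(2))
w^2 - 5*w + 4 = (w - 4)*(w - 1)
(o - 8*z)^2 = o^2 - 16*o*z + 64*z^2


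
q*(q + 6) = q^2 + 6*q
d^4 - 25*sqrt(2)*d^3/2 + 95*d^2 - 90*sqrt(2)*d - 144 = (d - 6*sqrt(2))*(d - 4*sqrt(2))*(d - 3*sqrt(2))*(d + sqrt(2)/2)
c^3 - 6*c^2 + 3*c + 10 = (c - 5)*(c - 2)*(c + 1)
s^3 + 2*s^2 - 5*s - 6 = (s - 2)*(s + 1)*(s + 3)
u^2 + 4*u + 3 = (u + 1)*(u + 3)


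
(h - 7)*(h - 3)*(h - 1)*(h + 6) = h^4 - 5*h^3 - 35*h^2 + 165*h - 126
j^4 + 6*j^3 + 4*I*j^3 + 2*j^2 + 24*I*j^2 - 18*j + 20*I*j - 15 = (j + 1)*(j + 5)*(j + I)*(j + 3*I)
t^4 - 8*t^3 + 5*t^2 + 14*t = t*(t - 7)*(t - 2)*(t + 1)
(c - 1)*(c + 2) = c^2 + c - 2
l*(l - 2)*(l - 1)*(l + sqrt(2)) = l^4 - 3*l^3 + sqrt(2)*l^3 - 3*sqrt(2)*l^2 + 2*l^2 + 2*sqrt(2)*l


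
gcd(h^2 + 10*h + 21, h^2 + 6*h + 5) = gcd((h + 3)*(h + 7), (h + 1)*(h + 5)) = 1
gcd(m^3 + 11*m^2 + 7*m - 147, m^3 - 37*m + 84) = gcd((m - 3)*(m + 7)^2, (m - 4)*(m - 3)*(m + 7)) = m^2 + 4*m - 21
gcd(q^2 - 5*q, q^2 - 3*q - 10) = q - 5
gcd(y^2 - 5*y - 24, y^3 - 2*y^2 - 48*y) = y - 8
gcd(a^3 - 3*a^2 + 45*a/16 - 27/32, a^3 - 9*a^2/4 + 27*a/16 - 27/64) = a^2 - 3*a/2 + 9/16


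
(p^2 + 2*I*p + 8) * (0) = 0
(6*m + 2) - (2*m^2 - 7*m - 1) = -2*m^2 + 13*m + 3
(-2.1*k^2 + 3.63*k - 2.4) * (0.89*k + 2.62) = -1.869*k^3 - 2.2713*k^2 + 7.3746*k - 6.288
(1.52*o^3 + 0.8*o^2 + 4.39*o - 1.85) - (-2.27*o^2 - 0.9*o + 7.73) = 1.52*o^3 + 3.07*o^2 + 5.29*o - 9.58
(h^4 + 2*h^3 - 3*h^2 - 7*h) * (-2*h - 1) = -2*h^5 - 5*h^4 + 4*h^3 + 17*h^2 + 7*h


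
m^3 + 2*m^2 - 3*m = m*(m - 1)*(m + 3)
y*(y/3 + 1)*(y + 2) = y^3/3 + 5*y^2/3 + 2*y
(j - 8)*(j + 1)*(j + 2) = j^3 - 5*j^2 - 22*j - 16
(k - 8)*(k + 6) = k^2 - 2*k - 48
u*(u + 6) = u^2 + 6*u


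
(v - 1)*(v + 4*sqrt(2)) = v^2 - v + 4*sqrt(2)*v - 4*sqrt(2)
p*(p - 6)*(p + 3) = p^3 - 3*p^2 - 18*p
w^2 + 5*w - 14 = (w - 2)*(w + 7)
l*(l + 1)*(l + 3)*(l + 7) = l^4 + 11*l^3 + 31*l^2 + 21*l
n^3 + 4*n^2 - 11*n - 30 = (n - 3)*(n + 2)*(n + 5)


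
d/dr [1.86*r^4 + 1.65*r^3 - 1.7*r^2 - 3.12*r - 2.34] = 7.44*r^3 + 4.95*r^2 - 3.4*r - 3.12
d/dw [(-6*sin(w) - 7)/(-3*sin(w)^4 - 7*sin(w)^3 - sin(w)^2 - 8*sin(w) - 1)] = -(54*sin(w)^4 + 168*sin(w)^3 + 153*sin(w)^2 + 14*sin(w) + 50)*cos(w)/(3*sin(w)^4 + 7*sin(w)^3 + sin(w)^2 + 8*sin(w) + 1)^2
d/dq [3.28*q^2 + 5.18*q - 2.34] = 6.56*q + 5.18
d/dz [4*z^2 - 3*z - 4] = 8*z - 3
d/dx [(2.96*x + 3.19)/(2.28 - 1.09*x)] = (11.146231*x - 23.315052)/(1.09*x - 2.28)^3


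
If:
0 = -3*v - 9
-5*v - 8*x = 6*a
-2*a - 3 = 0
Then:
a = -3/2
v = -3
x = 3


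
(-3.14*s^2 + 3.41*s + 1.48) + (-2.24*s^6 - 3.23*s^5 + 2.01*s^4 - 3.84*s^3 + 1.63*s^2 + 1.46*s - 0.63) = -2.24*s^6 - 3.23*s^5 + 2.01*s^4 - 3.84*s^3 - 1.51*s^2 + 4.87*s + 0.85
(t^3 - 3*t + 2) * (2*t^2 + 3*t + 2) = 2*t^5 + 3*t^4 - 4*t^3 - 5*t^2 + 4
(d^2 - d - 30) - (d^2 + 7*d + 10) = -8*d - 40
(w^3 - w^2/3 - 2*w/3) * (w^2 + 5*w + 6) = w^5 + 14*w^4/3 + 11*w^3/3 - 16*w^2/3 - 4*w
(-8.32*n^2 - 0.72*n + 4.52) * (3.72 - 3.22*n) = 26.7904*n^3 - 28.632*n^2 - 17.2328*n + 16.8144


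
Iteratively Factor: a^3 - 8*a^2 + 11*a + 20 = (a - 4)*(a^2 - 4*a - 5) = (a - 5)*(a - 4)*(a + 1)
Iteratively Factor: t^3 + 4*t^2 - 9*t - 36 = (t + 3)*(t^2 + t - 12) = (t - 3)*(t + 3)*(t + 4)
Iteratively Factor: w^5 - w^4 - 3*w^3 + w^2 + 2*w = (w - 2)*(w^4 + w^3 - w^2 - w) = (w - 2)*(w - 1)*(w^3 + 2*w^2 + w) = (w - 2)*(w - 1)*(w + 1)*(w^2 + w) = w*(w - 2)*(w - 1)*(w + 1)*(w + 1)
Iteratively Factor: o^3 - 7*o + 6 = (o - 1)*(o^2 + o - 6) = (o - 1)*(o + 3)*(o - 2)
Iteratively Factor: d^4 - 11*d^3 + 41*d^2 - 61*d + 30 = (d - 3)*(d^3 - 8*d^2 + 17*d - 10) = (d - 3)*(d - 1)*(d^2 - 7*d + 10) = (d - 3)*(d - 2)*(d - 1)*(d - 5)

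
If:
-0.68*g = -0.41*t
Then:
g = 0.602941176470588*t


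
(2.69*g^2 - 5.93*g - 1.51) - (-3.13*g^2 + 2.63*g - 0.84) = 5.82*g^2 - 8.56*g - 0.67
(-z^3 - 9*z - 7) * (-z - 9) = z^4 + 9*z^3 + 9*z^2 + 88*z + 63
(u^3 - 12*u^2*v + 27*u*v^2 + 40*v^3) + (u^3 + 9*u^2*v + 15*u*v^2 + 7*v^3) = 2*u^3 - 3*u^2*v + 42*u*v^2 + 47*v^3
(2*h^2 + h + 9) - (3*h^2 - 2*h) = -h^2 + 3*h + 9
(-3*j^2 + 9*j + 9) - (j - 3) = -3*j^2 + 8*j + 12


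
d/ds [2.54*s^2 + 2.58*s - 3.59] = 5.08*s + 2.58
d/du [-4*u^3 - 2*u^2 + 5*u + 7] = -12*u^2 - 4*u + 5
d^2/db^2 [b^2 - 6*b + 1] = 2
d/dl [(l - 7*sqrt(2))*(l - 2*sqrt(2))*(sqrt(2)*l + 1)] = 3*sqrt(2)*l^2 - 34*l + 19*sqrt(2)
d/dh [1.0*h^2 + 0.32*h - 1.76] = 2.0*h + 0.32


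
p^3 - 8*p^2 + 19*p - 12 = (p - 4)*(p - 3)*(p - 1)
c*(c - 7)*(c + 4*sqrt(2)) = c^3 - 7*c^2 + 4*sqrt(2)*c^2 - 28*sqrt(2)*c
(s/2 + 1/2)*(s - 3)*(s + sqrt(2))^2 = s^4/2 - s^3 + sqrt(2)*s^3 - 2*sqrt(2)*s^2 - s^2/2 - 3*sqrt(2)*s - 2*s - 3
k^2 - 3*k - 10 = (k - 5)*(k + 2)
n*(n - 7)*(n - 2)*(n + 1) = n^4 - 8*n^3 + 5*n^2 + 14*n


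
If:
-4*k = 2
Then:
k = -1/2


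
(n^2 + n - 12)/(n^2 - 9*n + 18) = (n + 4)/(n - 6)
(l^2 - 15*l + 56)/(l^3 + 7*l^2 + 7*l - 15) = (l^2 - 15*l + 56)/(l^3 + 7*l^2 + 7*l - 15)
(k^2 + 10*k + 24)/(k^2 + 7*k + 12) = (k + 6)/(k + 3)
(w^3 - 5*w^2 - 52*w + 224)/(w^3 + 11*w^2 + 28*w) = (w^2 - 12*w + 32)/(w*(w + 4))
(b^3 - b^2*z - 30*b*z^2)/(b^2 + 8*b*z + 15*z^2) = b*(b - 6*z)/(b + 3*z)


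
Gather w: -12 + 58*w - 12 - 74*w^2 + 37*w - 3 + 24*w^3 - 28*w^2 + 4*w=24*w^3 - 102*w^2 + 99*w - 27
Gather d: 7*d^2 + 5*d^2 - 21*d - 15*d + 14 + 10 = 12*d^2 - 36*d + 24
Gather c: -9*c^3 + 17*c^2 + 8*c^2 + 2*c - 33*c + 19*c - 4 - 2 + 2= -9*c^3 + 25*c^2 - 12*c - 4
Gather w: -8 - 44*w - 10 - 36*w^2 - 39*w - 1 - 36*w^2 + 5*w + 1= -72*w^2 - 78*w - 18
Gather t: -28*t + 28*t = 0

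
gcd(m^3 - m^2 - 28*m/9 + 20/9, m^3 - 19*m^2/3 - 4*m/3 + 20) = m^2 - m/3 - 10/3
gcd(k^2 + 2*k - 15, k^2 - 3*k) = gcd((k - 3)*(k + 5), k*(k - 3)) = k - 3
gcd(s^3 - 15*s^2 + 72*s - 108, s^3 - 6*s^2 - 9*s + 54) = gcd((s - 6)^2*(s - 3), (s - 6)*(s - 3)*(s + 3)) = s^2 - 9*s + 18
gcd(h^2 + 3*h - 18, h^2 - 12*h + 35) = 1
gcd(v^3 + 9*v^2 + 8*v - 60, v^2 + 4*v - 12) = v^2 + 4*v - 12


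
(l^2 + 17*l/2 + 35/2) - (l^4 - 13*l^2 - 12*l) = -l^4 + 14*l^2 + 41*l/2 + 35/2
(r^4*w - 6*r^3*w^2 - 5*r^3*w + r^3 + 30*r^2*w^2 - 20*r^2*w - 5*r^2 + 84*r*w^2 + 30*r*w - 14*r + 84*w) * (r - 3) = r^5*w - 6*r^4*w^2 - 8*r^4*w + r^4 + 48*r^3*w^2 - 5*r^3*w - 8*r^3 - 6*r^2*w^2 + 90*r^2*w + r^2 - 252*r*w^2 - 6*r*w + 42*r - 252*w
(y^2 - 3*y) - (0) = y^2 - 3*y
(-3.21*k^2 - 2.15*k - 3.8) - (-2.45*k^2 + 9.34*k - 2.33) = -0.76*k^2 - 11.49*k - 1.47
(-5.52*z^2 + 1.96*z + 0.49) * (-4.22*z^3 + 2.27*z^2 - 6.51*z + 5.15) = 23.2944*z^5 - 20.8016*z^4 + 38.3166*z^3 - 40.0753*z^2 + 6.9041*z + 2.5235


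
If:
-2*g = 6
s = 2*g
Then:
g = -3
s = -6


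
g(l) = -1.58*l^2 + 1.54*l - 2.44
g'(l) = 1.54 - 3.16*l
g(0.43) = -2.07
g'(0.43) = 0.18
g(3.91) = -20.57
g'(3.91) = -10.82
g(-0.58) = -3.86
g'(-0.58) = 3.37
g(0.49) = -2.06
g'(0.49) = -0.01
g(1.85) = -5.00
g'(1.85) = -4.31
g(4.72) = -30.37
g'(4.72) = -13.38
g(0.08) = -2.33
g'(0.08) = 1.29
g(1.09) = -2.64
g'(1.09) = -1.90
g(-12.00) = -248.44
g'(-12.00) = 39.46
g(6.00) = -50.08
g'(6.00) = -17.42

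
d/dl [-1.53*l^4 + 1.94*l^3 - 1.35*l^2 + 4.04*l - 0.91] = -6.12*l^3 + 5.82*l^2 - 2.7*l + 4.04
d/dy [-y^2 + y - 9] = 1 - 2*y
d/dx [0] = 0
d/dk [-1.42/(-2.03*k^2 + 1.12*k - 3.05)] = (1.5904 - 5.7652*k)/(2.03*k^2 - 1.12*k + 3.05)^2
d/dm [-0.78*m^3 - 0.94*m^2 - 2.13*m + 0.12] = -2.34*m^2 - 1.88*m - 2.13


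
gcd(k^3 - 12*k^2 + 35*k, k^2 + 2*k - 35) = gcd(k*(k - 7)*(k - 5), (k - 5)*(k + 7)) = k - 5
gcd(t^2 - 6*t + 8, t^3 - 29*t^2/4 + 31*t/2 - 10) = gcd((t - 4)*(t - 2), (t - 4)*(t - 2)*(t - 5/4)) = t^2 - 6*t + 8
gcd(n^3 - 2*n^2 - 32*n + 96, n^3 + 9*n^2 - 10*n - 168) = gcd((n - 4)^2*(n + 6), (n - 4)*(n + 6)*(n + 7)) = n^2 + 2*n - 24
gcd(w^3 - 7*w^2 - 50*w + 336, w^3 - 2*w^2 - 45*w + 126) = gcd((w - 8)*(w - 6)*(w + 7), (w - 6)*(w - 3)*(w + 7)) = w^2 + w - 42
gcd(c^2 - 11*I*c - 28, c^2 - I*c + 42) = c - 7*I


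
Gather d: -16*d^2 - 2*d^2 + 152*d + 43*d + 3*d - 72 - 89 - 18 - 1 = -18*d^2 + 198*d - 180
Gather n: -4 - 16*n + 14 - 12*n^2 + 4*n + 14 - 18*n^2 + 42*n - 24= -30*n^2 + 30*n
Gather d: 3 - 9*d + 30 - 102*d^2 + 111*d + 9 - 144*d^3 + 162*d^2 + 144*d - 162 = -144*d^3 + 60*d^2 + 246*d - 120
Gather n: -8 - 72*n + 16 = 8 - 72*n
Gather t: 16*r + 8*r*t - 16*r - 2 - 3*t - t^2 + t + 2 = -t^2 + t*(8*r - 2)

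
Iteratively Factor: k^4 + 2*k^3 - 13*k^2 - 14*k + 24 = (k - 3)*(k^3 + 5*k^2 + 2*k - 8) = (k - 3)*(k - 1)*(k^2 + 6*k + 8) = (k - 3)*(k - 1)*(k + 4)*(k + 2)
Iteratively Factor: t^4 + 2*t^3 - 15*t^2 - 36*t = (t)*(t^3 + 2*t^2 - 15*t - 36) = t*(t + 3)*(t^2 - t - 12) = t*(t + 3)^2*(t - 4)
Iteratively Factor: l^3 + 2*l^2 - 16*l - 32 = (l + 2)*(l^2 - 16) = (l - 4)*(l + 2)*(l + 4)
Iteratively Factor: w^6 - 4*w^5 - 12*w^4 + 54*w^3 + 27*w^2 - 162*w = (w + 3)*(w^5 - 7*w^4 + 9*w^3 + 27*w^2 - 54*w) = (w - 3)*(w + 3)*(w^4 - 4*w^3 - 3*w^2 + 18*w) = (w - 3)*(w + 2)*(w + 3)*(w^3 - 6*w^2 + 9*w) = (w - 3)^2*(w + 2)*(w + 3)*(w^2 - 3*w) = (w - 3)^3*(w + 2)*(w + 3)*(w)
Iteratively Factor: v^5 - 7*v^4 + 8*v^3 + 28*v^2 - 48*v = (v - 4)*(v^4 - 3*v^3 - 4*v^2 + 12*v) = (v - 4)*(v + 2)*(v^3 - 5*v^2 + 6*v) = (v - 4)*(v - 2)*(v + 2)*(v^2 - 3*v) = (v - 4)*(v - 3)*(v - 2)*(v + 2)*(v)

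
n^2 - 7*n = n*(n - 7)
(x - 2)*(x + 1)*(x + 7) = x^3 + 6*x^2 - 9*x - 14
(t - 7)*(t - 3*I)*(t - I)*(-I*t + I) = -I*t^4 - 4*t^3 + 8*I*t^3 + 32*t^2 - 4*I*t^2 - 28*t - 24*I*t + 21*I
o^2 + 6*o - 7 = (o - 1)*(o + 7)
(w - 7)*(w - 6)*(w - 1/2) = w^3 - 27*w^2/2 + 97*w/2 - 21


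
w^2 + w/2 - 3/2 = (w - 1)*(w + 3/2)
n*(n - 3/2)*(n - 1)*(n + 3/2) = n^4 - n^3 - 9*n^2/4 + 9*n/4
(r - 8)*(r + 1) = r^2 - 7*r - 8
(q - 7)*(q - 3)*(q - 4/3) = q^3 - 34*q^2/3 + 103*q/3 - 28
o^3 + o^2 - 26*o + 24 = (o - 4)*(o - 1)*(o + 6)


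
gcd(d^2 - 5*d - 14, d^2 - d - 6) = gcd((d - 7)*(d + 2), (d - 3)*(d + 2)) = d + 2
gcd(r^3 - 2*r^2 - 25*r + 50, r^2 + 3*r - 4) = 1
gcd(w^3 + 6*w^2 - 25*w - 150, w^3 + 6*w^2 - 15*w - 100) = w + 5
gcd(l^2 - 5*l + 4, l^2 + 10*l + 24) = 1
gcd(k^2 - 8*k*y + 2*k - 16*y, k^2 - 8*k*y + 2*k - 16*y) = -k^2 + 8*k*y - 2*k + 16*y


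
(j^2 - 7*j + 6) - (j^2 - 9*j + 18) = 2*j - 12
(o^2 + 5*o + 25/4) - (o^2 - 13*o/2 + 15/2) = 23*o/2 - 5/4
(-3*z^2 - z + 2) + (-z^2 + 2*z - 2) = -4*z^2 + z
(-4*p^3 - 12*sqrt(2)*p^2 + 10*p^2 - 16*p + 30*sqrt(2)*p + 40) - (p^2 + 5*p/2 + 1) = -4*p^3 - 12*sqrt(2)*p^2 + 9*p^2 - 37*p/2 + 30*sqrt(2)*p + 39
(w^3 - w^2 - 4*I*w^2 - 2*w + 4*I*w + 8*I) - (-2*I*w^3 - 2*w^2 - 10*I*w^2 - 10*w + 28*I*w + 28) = w^3 + 2*I*w^3 + w^2 + 6*I*w^2 + 8*w - 24*I*w - 28 + 8*I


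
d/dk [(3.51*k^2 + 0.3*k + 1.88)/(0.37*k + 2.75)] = (1.2987*k^2 + 19.305*k + 0.1294)/(0.1369*k^2 + 2.035*k + 7.5625)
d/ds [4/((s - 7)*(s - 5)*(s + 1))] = 4*(-3*s^2 + 22*s - 23)/(s^6 - 22*s^5 + 167*s^4 - 436*s^3 - 241*s^2 + 1610*s + 1225)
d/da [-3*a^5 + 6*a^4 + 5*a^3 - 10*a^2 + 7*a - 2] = -15*a^4 + 24*a^3 + 15*a^2 - 20*a + 7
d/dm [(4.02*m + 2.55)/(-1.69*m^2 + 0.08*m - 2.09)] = (6.7938*m^2 + 8.619*m - 8.6058)/(2.8561*m^4 - 0.2704*m^3 + 7.0706*m^2 - 0.3344*m + 4.3681)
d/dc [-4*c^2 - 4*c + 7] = -8*c - 4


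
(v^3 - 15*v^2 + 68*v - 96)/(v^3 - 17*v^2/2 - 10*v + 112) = 2*(v - 3)/(2*v + 7)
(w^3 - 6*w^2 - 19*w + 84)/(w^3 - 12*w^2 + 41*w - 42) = (w + 4)/(w - 2)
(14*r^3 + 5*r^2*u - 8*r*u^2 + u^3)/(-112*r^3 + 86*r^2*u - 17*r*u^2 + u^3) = (-r - u)/(8*r - u)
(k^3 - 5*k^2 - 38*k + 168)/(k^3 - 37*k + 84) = (k^2 - k - 42)/(k^2 + 4*k - 21)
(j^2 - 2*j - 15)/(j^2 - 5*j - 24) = (j - 5)/(j - 8)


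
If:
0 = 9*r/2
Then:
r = 0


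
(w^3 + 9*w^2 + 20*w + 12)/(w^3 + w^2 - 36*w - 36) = (w + 2)/(w - 6)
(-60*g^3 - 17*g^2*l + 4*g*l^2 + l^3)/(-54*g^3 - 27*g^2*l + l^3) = (20*g^2 - g*l - l^2)/(18*g^2 + 3*g*l - l^2)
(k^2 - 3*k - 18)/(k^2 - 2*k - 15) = (k - 6)/(k - 5)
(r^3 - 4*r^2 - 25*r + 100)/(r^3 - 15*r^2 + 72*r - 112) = (r^2 - 25)/(r^2 - 11*r + 28)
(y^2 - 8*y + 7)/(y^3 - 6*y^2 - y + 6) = (y - 7)/(y^2 - 5*y - 6)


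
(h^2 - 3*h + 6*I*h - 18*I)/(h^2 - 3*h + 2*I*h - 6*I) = (h + 6*I)/(h + 2*I)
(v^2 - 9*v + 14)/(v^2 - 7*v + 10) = (v - 7)/(v - 5)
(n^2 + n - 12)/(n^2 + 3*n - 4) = (n - 3)/(n - 1)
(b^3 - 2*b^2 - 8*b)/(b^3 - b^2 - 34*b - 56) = b*(b - 4)/(b^2 - 3*b - 28)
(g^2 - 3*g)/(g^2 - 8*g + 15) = g/(g - 5)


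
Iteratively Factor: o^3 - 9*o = (o + 3)*(o^2 - 3*o) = o*(o + 3)*(o - 3)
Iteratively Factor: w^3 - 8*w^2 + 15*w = (w)*(w^2 - 8*w + 15) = w*(w - 5)*(w - 3)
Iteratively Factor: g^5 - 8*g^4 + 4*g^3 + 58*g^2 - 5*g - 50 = (g - 1)*(g^4 - 7*g^3 - 3*g^2 + 55*g + 50) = (g - 1)*(g + 2)*(g^3 - 9*g^2 + 15*g + 25) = (g - 1)*(g + 1)*(g + 2)*(g^2 - 10*g + 25) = (g - 5)*(g - 1)*(g + 1)*(g + 2)*(g - 5)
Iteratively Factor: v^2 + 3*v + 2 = (v + 1)*(v + 2)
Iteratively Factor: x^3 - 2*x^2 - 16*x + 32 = (x + 4)*(x^2 - 6*x + 8) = (x - 2)*(x + 4)*(x - 4)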